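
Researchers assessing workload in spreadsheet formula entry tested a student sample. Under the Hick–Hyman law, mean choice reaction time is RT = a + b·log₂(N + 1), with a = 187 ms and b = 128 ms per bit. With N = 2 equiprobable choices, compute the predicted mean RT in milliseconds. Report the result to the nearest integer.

390

log₂(2 + 1) = log₂(3) = 1.5850.
RT = 187 + 128 × 1.5850 = 187 + 202.8800 = 389.8800 ms.
≈ 390 ms.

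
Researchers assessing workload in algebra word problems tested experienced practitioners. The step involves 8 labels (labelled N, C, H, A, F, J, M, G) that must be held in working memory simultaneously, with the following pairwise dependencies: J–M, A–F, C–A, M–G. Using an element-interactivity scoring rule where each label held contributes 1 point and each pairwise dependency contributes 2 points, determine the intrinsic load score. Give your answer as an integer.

Count of labels held simultaneously: 8.
Count of pairwise dependencies listed: 4.
Element contribution: 8 × 1 = 8.
Interaction contribution: 4 × 2 = 8.
Intrinsic load = 8 + 8 = 16.

16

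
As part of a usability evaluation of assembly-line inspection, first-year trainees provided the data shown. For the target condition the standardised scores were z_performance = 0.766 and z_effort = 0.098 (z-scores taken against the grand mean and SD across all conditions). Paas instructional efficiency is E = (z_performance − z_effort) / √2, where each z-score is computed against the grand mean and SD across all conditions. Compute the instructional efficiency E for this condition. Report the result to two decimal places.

0.47

z_P − z_E = 0.766 − 0.098 = 0.6680.
E = 0.6680 / √2 = 0.6680 / 1.41421 = 0.4723 ≈ 0.47.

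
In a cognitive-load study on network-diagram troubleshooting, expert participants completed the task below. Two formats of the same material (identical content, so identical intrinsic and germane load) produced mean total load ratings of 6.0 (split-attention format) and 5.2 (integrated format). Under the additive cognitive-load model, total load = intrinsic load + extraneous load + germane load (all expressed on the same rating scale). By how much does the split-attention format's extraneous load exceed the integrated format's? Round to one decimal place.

Intrinsic and germane load are equal across formats, so the difference in total load equals the difference in extraneous load.
Extraneous-load difference = 6.0 − 5.2 = 0.8.

0.8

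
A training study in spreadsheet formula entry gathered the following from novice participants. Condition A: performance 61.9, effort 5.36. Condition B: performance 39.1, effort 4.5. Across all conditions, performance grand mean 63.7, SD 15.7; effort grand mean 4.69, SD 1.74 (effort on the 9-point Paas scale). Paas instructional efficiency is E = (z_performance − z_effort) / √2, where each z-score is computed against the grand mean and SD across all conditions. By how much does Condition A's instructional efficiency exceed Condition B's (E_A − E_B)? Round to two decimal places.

0.68

Condition A: z_P = (61.9 − 63.7)/15.7 = -0.1146; z_E = (5.36 − 4.69)/1.74 = 0.3851; E_A = (-0.1146 − 0.3851)/√2 = -0.3533.
Condition B: z_P = (39.1 − 63.7)/15.7 = -1.5669; z_E = (4.5 − 4.69)/1.74 = -0.1092; E_B = (-1.5669 − (-0.1092))/√2 = -1.0307.
E_A − E_B = -0.3533 − (-1.0307) = 0.6774 ≈ 0.68.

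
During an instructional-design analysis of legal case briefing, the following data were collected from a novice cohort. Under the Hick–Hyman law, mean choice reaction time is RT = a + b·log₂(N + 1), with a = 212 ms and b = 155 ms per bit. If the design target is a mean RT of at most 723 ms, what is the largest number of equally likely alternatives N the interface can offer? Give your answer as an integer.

Set 212 + 155·log₂(N + 1) ≤ 723.
log₂(N + 1) ≤ (723 − 212) / 155 = 3.2968.
N + 1 ≤ 2^3.2968 = 9.8273.
N ≤ 8.8273, so the largest integer N is 8.

8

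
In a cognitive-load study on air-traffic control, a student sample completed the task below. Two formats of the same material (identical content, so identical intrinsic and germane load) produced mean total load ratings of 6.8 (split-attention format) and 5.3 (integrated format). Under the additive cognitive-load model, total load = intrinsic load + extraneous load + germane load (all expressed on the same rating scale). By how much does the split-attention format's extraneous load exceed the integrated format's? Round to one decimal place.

Intrinsic and germane load are equal across formats, so the difference in total load equals the difference in extraneous load.
Extraneous-load difference = 6.8 − 5.3 = 1.5.

1.5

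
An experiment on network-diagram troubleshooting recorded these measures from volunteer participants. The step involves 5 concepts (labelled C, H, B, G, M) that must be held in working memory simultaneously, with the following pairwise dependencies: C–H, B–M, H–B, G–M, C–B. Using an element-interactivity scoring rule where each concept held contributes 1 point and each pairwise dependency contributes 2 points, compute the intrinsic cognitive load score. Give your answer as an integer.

Count of concepts held simultaneously: 5.
Count of pairwise dependencies listed: 5.
Element contribution: 5 × 1 = 5.
Interaction contribution: 5 × 2 = 10.
Intrinsic load = 5 + 10 = 15.

15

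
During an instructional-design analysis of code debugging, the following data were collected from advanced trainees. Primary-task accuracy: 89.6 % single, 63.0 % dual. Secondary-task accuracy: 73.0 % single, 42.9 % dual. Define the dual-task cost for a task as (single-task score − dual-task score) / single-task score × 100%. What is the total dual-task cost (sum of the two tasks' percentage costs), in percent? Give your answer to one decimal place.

70.9

Primary cost = (89.6 − 63.0) / 89.6 × 100% = 29.6875%.
Secondary cost = (73.0 − 42.9) / 73.0 × 100% = 41.2329%.
Total = 29.6875% + 41.2329% = 70.9204% ≈ 70.9%.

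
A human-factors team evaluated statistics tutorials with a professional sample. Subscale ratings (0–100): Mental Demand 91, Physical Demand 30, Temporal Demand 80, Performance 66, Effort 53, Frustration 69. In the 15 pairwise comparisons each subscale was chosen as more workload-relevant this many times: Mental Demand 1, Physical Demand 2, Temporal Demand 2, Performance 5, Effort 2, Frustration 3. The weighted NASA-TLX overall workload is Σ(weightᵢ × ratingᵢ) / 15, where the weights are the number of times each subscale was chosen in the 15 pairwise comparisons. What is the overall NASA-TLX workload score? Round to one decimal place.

63.6

The tallies are the weights (they sum to 15).
Weighted sum = 1·91 + 2·30 + 2·80 + 5·66 + 2·53 + 3·69
            = 91 + 60 + 160 + 330 + 106 + 207 = 954.
Overall workload = 954 / 15 = 63.6000 ≈ 63.6.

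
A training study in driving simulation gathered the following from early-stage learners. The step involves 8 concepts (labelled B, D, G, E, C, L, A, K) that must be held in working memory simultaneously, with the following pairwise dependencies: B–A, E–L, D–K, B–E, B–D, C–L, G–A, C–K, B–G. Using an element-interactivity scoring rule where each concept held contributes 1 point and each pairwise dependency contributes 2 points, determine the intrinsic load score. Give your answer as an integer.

26

Count of concepts held simultaneously: 8.
Count of pairwise dependencies listed: 9.
Element contribution: 8 × 1 = 8.
Interaction contribution: 9 × 2 = 18.
Intrinsic load = 8 + 18 = 26.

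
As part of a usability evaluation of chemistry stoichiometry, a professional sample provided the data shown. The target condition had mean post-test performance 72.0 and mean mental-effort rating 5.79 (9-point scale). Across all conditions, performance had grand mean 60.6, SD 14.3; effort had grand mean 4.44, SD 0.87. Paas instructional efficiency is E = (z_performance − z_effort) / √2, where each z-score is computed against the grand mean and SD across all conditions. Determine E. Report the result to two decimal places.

z_performance = (72.0 − 60.6) / 14.3 = 11.4000 / 14.3 = 0.7972.
z_effort = (5.79 − 4.44) / 0.87 = 1.3500 / 0.87 = 1.5517.
z_P − z_E = 0.7972 − 1.5517 = -0.7545.
E = -0.7545 / √2 = -0.7545 / 1.41421 = -0.5335 ≈ -0.53.

-0.53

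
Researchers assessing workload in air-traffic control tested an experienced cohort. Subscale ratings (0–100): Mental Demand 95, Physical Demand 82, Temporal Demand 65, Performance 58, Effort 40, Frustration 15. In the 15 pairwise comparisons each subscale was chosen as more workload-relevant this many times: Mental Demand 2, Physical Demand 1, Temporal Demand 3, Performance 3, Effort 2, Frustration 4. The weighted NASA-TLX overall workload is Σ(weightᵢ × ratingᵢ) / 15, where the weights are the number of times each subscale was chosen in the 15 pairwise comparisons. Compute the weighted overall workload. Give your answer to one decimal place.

52.1

The tallies are the weights (they sum to 15).
Weighted sum = 2·95 + 1·82 + 3·65 + 3·58 + 2·40 + 4·15
            = 190 + 82 + 195 + 174 + 80 + 60 = 781.
Overall workload = 781 / 15 = 52.0667 ≈ 52.1.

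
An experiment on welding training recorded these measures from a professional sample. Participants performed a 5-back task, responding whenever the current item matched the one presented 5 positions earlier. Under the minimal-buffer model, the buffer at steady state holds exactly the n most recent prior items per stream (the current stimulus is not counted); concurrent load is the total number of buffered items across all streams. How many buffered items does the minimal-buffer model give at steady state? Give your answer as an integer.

The buffer holds the 5 most recent prior items.
Steady-state concurrent load = 5 items.

5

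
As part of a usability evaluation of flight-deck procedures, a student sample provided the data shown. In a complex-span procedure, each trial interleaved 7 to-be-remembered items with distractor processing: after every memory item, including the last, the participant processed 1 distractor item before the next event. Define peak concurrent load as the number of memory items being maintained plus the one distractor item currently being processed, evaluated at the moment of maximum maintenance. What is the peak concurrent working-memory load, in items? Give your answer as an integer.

8

Maintenance is greatest during the distractor(s) after memory item 7: all 7 memory items are being held.
One distractor item is concurrently being processed.
Peak concurrent load = 7 + 1 = 8 items.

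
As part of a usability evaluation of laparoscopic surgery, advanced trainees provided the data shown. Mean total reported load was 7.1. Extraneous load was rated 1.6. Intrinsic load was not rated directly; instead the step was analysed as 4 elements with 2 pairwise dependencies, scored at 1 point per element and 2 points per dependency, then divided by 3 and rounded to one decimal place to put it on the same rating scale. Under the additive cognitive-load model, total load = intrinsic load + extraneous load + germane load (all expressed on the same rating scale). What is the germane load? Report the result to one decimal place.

Intrinsic (element-interactivity): (4 × 1 + 2 × 2) / 3 = 8 / 3 = 2.6667 → 2.7.
germane load = total − intrinsic − extraneous
             = 7.1 − 2.7 − 1.6 = 2.8.

2.8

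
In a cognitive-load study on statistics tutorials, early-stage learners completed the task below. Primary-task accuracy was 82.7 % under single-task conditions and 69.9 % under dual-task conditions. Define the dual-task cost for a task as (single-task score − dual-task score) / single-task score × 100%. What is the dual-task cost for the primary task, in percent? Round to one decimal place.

Cost = (82.7 − 69.9) / 82.7 × 100%
     = 12.8000 / 82.7 × 100% = 15.4776%.
≈ 15.5%.

15.5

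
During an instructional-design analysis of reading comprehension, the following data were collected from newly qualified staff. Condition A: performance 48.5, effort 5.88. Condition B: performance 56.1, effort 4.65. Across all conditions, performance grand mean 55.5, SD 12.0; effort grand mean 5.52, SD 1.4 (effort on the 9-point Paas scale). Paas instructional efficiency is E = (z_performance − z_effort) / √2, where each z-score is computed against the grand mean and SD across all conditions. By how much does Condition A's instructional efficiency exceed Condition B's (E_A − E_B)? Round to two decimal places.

-1.07

Condition A: z_P = (48.5 − 55.5)/12.0 = -0.5833; z_E = (5.88 − 5.52)/1.4 = 0.2571; E_A = (-0.5833 − 0.2571)/√2 = -0.5943.
Condition B: z_P = (56.1 − 55.5)/12.0 = 0.0500; z_E = (4.65 − 5.52)/1.4 = -0.6214; E_B = (0.0500 − (-0.6214))/√2 = 0.4748.
E_A − E_B = -0.5943 − 0.4748 = -1.0691 ≈ -1.07.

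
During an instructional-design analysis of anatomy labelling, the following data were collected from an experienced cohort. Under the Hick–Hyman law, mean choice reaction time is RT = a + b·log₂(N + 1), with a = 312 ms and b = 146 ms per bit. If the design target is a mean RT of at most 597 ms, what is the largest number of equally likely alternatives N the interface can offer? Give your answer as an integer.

Set 312 + 146·log₂(N + 1) ≤ 597.
log₂(N + 1) ≤ (597 − 312) / 146 = 1.9521.
N + 1 ≤ 2^1.9521 = 3.8694.
N ≤ 2.8694, so the largest integer N is 2.

2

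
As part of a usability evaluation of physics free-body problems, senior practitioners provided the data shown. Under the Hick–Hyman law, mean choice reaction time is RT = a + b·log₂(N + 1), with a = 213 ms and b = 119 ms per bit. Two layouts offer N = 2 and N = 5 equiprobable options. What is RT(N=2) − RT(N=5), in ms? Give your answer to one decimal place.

-119.0

RT(2) = 213 + 119·log₂(3) = 213 + 119·1.5850 = 401.6150 ms.
RT(5) = 213 + 119·log₂(6) = 213 + 119·2.5850 = 520.6150 ms.
Difference = 401.6150 − 520.6150 = -119.0000 ≈ -119.0 ms.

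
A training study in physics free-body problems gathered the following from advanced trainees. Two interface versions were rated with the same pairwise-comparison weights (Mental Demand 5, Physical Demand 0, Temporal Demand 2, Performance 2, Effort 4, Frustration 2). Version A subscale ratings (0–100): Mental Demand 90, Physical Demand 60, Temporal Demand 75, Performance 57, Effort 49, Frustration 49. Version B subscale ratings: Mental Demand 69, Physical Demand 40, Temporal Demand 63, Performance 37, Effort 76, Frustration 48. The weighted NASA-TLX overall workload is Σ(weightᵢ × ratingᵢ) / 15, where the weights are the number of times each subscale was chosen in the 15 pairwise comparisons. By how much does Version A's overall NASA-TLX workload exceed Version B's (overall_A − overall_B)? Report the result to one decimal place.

4.2

Version A weighted sum = 5·90 + 0·60 + 2·75 + 2·57 + 4·49 + 2·49 = 450 + 0 + 150 + 114 + 196 + 98 = 1008; overall_A = 1008/15 = 67.2000.
Version B weighted sum = 5·69 + 0·40 + 2·63 + 2·37 + 4·76 + 2·48 = 345 + 0 + 126 + 74 + 304 + 96 = 945; overall_B = 945/15 = 63.0000.
Difference = 67.2000 − 63.0000 = 4.2000 ≈ 4.2.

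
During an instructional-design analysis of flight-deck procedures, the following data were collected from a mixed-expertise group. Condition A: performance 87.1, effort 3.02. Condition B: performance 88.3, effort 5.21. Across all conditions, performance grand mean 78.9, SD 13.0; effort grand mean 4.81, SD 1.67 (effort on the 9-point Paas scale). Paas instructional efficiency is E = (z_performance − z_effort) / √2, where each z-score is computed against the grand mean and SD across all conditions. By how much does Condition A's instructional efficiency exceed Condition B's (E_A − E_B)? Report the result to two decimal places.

0.86

Condition A: z_P = (87.1 − 78.9)/13.0 = 0.6308; z_E = (3.02 − 4.81)/1.67 = -1.0719; E_A = (0.6308 − (-1.0719))/√2 = 1.2040.
Condition B: z_P = (88.3 − 78.9)/13.0 = 0.7231; z_E = (5.21 − 4.81)/1.67 = 0.2395; E_B = (0.7231 − 0.2395)/√2 = 0.3420.
E_A − E_B = 1.2040 − 0.3420 = 0.8620 ≈ 0.86.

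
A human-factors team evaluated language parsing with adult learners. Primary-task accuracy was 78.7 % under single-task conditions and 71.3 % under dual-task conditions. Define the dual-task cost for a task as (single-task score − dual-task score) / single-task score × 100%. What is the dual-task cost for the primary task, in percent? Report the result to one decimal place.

9.4

Cost = (78.7 − 71.3) / 78.7 × 100%
     = 7.4000 / 78.7 × 100% = 9.4028%.
≈ 9.4%.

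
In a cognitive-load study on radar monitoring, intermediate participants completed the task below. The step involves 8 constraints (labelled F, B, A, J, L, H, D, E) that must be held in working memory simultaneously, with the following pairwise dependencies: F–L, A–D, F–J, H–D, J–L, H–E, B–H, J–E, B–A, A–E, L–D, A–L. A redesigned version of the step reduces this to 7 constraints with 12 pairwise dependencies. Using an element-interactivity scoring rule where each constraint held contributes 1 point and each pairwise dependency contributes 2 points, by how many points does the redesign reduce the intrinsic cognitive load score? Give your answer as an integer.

1

Original: 8 × 1 + 12 × 2 = 8 + 24 = 32.
Redesigned: 7 × 1 + 12 × 2 = 7 + 24 = 31.
Reduction = 32 − 31 = 1.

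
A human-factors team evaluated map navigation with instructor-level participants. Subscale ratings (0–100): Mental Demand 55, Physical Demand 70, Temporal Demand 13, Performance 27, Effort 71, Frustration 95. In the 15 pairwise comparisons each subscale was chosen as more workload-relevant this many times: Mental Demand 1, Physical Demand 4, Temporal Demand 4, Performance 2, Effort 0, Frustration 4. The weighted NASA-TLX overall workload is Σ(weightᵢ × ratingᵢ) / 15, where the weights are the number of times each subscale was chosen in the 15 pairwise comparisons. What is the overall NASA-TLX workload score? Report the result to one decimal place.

54.7

The tallies are the weights (they sum to 15).
Weighted sum = 1·55 + 4·70 + 4·13 + 2·27 + 0·71 + 4·95
            = 55 + 280 + 52 + 54 + 0 + 380 = 821.
Overall workload = 821 / 15 = 54.7333 ≈ 54.7.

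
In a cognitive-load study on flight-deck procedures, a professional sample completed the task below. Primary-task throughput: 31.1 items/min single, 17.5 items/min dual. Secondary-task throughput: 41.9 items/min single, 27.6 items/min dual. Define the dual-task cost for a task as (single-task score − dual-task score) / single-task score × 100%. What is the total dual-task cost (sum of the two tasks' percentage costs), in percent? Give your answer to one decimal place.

77.9

Primary cost = (31.1 − 17.5) / 31.1 × 100% = 43.7299%.
Secondary cost = (41.9 − 27.6) / 41.9 × 100% = 34.1289%.
Total = 43.7299% + 34.1289% = 77.8588% ≈ 77.9%.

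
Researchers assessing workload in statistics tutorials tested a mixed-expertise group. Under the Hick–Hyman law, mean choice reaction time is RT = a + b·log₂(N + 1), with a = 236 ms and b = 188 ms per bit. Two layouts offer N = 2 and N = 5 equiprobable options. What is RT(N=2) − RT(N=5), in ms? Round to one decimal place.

RT(2) = 236 + 188·log₂(3) = 236 + 188·1.5850 = 533.9800 ms.
RT(5) = 236 + 188·log₂(6) = 236 + 188·2.5850 = 721.9800 ms.
Difference = 533.9800 − 721.9800 = -188.0000 ≈ -188.0 ms.

-188.0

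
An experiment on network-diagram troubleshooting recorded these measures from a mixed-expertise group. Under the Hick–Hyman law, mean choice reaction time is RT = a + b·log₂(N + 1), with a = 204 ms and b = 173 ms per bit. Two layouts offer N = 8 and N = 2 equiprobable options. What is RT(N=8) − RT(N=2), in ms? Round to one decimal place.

274.2

RT(8) = 204 + 173·log₂(9) = 204 + 173·3.1699 = 752.3927 ms.
RT(2) = 204 + 173·log₂(3) = 204 + 173·1.5850 = 478.2050 ms.
Difference = 752.3927 − 478.2050 = 274.1877 ≈ 274.2 ms.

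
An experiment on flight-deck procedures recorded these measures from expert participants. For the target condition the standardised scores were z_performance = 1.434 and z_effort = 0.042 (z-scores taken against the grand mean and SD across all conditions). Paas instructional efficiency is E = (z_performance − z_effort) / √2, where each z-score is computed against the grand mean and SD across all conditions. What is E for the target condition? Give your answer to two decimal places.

0.98

z_P − z_E = 1.434 − 0.042 = 1.3920.
E = 1.3920 / √2 = 1.3920 / 1.41421 = 0.9843 ≈ 0.98.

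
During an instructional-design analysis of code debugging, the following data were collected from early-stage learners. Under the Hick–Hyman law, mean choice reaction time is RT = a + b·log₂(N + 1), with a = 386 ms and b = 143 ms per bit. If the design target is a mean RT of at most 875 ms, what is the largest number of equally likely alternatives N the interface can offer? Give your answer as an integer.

9

Set 386 + 143·log₂(N + 1) ≤ 875.
log₂(N + 1) ≤ (875 − 386) / 143 = 3.4196.
N + 1 ≤ 2^3.4196 = 10.7005.
N ≤ 9.7005, so the largest integer N is 9.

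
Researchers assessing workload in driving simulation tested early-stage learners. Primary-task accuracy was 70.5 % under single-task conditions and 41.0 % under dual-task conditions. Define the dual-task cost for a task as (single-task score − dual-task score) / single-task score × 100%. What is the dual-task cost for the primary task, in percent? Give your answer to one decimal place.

Cost = (70.5 − 41.0) / 70.5 × 100%
     = 29.5000 / 70.5 × 100% = 41.8440%.
≈ 41.8%.

41.8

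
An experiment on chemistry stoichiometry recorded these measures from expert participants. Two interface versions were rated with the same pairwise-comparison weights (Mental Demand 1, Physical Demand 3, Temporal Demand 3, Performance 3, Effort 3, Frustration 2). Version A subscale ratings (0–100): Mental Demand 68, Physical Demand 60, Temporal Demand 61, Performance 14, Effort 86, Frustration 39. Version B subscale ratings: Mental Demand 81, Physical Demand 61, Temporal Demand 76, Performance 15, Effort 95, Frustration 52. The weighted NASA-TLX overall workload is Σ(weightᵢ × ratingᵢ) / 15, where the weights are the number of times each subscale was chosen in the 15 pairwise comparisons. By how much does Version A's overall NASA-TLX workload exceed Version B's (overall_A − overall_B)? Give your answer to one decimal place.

-7.8

Version A weighted sum = 1·68 + 3·60 + 3·61 + 3·14 + 3·86 + 2·39 = 68 + 180 + 183 + 42 + 258 + 78 = 809; overall_A = 809/15 = 53.9333.
Version B weighted sum = 1·81 + 3·61 + 3·76 + 3·15 + 3·95 + 2·52 = 81 + 183 + 228 + 45 + 285 + 104 = 926; overall_B = 926/15 = 61.7333.
Difference = 53.9333 − 61.7333 = -7.8000 ≈ -7.8.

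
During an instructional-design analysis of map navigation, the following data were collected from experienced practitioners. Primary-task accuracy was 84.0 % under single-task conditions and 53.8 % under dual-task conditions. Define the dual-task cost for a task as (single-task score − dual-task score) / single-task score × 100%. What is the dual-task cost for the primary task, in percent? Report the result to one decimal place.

36.0

Cost = (84.0 − 53.8) / 84.0 × 100%
     = 30.2000 / 84.0 × 100% = 35.9524%.
≈ 36.0%.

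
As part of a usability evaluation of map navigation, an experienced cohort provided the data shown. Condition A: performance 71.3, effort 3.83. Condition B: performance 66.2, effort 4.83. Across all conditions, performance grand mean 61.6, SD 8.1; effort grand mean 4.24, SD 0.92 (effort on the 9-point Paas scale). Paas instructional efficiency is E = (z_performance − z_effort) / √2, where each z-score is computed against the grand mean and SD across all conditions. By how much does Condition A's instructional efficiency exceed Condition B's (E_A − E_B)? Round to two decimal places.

1.21

Condition A: z_P = (71.3 − 61.6)/8.1 = 1.1975; z_E = (3.83 − 4.24)/0.92 = -0.4457; E_A = (1.1975 − (-0.4457))/√2 = 1.1619.
Condition B: z_P = (66.2 − 61.6)/8.1 = 0.5679; z_E = (4.83 − 4.24)/0.92 = 0.6413; E_B = (0.5679 − 0.6413)/√2 = -0.0519.
E_A − E_B = 1.1619 − (-0.0519) = 1.2138 ≈ 1.21.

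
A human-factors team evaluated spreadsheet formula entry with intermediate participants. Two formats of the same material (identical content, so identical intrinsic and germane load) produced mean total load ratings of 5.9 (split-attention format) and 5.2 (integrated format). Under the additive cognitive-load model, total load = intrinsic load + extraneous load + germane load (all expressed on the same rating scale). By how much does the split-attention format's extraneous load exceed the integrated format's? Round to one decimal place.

0.7

Intrinsic and germane load are equal across formats, so the difference in total load equals the difference in extraneous load.
Extraneous-load difference = 5.9 − 5.2 = 0.7.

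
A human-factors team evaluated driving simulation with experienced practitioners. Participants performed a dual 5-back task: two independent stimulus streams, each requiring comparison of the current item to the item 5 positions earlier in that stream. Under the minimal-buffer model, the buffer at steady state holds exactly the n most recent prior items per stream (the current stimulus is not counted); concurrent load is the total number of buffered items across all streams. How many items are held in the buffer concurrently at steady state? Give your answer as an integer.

Each stream's buffer holds its 5 most recent prior items.
Two independent streams: 2 × 5 = 10 buffered items at steady state.

10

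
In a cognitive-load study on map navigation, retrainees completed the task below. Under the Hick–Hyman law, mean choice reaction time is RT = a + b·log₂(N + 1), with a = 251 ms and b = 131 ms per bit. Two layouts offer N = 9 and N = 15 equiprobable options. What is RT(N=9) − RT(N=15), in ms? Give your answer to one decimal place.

-88.8

RT(9) = 251 + 131·log₂(10) = 251 + 131·3.3219 = 686.1689 ms.
RT(15) = 251 + 131·log₂(16) = 251 + 131·4.0000 = 775.0000 ms.
Difference = 686.1689 − 775.0000 = -88.8311 ≈ -88.8 ms.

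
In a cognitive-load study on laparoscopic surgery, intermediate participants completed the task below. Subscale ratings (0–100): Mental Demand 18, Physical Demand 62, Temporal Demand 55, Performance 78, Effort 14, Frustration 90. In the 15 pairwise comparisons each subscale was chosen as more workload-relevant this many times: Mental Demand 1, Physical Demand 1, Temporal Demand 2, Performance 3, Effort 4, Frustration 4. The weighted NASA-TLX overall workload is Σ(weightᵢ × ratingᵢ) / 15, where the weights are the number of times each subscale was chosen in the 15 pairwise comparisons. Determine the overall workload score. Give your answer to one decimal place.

56.0

The tallies are the weights (they sum to 15).
Weighted sum = 1·18 + 1·62 + 2·55 + 3·78 + 4·14 + 4·90
            = 18 + 62 + 110 + 234 + 56 + 360 = 840.
Overall workload = 840 / 15 = 56.0000 ≈ 56.0.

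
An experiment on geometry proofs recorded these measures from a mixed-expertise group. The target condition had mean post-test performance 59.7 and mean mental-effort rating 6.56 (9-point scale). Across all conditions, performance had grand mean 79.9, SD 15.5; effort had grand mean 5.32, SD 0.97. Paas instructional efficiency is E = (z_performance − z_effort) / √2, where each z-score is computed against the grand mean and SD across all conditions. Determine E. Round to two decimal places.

z_performance = (59.7 − 79.9) / 15.5 = -20.2000 / 15.5 = -1.3032.
z_effort = (6.56 − 5.32) / 0.97 = 1.2400 / 0.97 = 1.2784.
z_P − z_E = -1.3032 − 1.2784 = -2.5816.
E = -2.5816 / √2 = -2.5816 / 1.41421 = -1.8255 ≈ -1.83.

-1.83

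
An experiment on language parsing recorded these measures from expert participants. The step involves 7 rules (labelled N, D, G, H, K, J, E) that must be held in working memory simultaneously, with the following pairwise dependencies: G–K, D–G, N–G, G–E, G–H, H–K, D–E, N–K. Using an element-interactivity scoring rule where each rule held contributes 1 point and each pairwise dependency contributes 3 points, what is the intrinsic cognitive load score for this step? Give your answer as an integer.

Count of rules held simultaneously: 7.
Count of pairwise dependencies listed: 8.
Element contribution: 7 × 1 = 7.
Interaction contribution: 8 × 3 = 24.
Intrinsic load = 7 + 24 = 31.

31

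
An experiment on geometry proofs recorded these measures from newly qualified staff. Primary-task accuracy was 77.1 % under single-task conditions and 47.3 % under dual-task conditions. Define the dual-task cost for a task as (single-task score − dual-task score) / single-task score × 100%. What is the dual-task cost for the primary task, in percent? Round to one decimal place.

38.7

Cost = (77.1 − 47.3) / 77.1 × 100%
     = 29.8000 / 77.1 × 100% = 38.6511%.
≈ 38.7%.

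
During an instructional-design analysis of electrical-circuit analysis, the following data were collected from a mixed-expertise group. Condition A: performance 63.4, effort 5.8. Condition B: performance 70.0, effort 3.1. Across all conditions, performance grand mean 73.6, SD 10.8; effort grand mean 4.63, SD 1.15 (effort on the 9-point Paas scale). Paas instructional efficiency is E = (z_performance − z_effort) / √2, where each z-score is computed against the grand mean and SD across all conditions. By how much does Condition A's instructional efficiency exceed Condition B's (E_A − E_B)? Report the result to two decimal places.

-2.09

Condition A: z_P = (63.4 − 73.6)/10.8 = -0.9444; z_E = (5.8 − 4.63)/1.15 = 1.0174; E_A = (-0.9444 − 1.0174)/√2 = -1.3872.
Condition B: z_P = (70.0 − 73.6)/10.8 = -0.3333; z_E = (3.1 − 4.63)/1.15 = -1.3304; E_B = (-0.3333 − (-1.3304))/√2 = 0.7051.
E_A − E_B = -1.3872 − 0.7051 = -2.0923 ≈ -2.09.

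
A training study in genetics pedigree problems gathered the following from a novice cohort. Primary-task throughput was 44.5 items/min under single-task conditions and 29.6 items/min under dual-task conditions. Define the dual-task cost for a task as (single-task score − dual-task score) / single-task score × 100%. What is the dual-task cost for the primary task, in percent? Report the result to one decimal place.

Cost = (44.5 − 29.6) / 44.5 × 100%
     = 14.9000 / 44.5 × 100% = 33.4831%.
≈ 33.5%.

33.5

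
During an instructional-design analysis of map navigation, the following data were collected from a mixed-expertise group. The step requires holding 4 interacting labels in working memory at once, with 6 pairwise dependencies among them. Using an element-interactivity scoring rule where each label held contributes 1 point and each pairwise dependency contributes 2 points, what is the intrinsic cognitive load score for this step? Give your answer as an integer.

16

Element contribution: 4 × 1 = 4.
Interaction contribution: 6 × 2 = 12.
Intrinsic load = 4 + 12 = 16.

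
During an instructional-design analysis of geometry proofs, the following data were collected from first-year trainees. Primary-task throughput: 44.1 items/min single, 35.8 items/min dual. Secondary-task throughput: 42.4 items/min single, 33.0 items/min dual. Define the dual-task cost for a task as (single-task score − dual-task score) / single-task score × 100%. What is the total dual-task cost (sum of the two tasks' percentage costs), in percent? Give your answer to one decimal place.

Primary cost = (44.1 − 35.8) / 44.1 × 100% = 18.8209%.
Secondary cost = (42.4 − 33.0) / 42.4 × 100% = 22.1698%.
Total = 18.8209% + 22.1698% = 40.9907% ≈ 41.0%.

41.0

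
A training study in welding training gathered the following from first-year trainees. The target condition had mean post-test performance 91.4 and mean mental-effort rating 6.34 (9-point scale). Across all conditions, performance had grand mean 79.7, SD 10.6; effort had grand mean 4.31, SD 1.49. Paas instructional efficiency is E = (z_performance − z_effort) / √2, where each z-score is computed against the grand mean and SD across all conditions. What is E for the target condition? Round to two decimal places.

-0.18

z_performance = (91.4 − 79.7) / 10.6 = 11.7000 / 10.6 = 1.1038.
z_effort = (6.34 − 4.31) / 1.49 = 2.0300 / 1.49 = 1.3624.
z_P − z_E = 1.1038 − 1.3624 = -0.2586.
E = -0.2586 / √2 = -0.2586 / 1.41421 = -0.1829 ≈ -0.18.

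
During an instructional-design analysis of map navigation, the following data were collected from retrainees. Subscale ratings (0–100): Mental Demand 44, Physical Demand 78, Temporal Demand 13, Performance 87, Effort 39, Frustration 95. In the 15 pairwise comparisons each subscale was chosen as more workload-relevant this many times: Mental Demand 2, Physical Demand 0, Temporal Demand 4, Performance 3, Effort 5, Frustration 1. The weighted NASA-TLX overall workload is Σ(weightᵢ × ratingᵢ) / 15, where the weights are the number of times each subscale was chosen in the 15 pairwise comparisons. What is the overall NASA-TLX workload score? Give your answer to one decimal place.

The tallies are the weights (they sum to 15).
Weighted sum = 2·44 + 0·78 + 4·13 + 3·87 + 5·39 + 1·95
            = 88 + 0 + 52 + 261 + 195 + 95 = 691.
Overall workload = 691 / 15 = 46.0667 ≈ 46.1.

46.1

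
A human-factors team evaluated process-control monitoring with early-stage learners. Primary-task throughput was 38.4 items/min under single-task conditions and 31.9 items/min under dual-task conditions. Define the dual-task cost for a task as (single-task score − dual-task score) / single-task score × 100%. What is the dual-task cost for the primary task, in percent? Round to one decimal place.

Cost = (38.4 − 31.9) / 38.4 × 100%
     = 6.5000 / 38.4 × 100% = 16.9271%.
≈ 16.9%.

16.9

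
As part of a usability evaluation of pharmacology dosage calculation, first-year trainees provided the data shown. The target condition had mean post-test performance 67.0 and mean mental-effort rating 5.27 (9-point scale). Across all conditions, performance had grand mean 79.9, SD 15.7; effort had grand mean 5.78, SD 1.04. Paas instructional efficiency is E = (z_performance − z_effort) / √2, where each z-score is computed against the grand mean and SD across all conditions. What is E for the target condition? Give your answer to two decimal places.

-0.23

z_performance = (67.0 − 79.9) / 15.7 = -12.9000 / 15.7 = -0.8217.
z_effort = (5.27 − 5.78) / 1.04 = -0.5100 / 1.04 = -0.4904.
z_P − z_E = -0.8217 − (-0.4904) = -0.3313.
E = -0.3313 / √2 = -0.3313 / 1.41421 = -0.2343 ≈ -0.23.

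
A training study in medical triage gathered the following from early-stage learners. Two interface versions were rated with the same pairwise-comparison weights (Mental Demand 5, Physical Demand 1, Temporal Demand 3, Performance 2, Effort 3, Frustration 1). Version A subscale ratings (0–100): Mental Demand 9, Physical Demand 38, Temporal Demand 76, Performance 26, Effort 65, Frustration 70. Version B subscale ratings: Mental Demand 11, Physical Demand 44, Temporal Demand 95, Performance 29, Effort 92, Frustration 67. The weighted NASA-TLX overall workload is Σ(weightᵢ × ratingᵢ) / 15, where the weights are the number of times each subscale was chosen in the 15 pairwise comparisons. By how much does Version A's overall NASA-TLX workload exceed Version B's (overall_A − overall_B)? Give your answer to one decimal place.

-10.5

Version A weighted sum = 5·9 + 1·38 + 3·76 + 2·26 + 3·65 + 1·70 = 45 + 38 + 228 + 52 + 195 + 70 = 628; overall_A = 628/15 = 41.8667.
Version B weighted sum = 5·11 + 1·44 + 3·95 + 2·29 + 3·92 + 1·67 = 55 + 44 + 285 + 58 + 276 + 67 = 785; overall_B = 785/15 = 52.3333.
Difference = 41.8667 − 52.3333 = -10.4666 ≈ -10.5.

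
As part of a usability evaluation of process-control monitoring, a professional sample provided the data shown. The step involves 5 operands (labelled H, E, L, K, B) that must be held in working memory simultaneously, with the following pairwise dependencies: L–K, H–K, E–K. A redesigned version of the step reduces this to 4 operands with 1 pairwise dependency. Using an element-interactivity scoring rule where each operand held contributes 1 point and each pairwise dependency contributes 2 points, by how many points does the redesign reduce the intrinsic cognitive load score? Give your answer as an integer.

5

Original: 5 × 1 + 3 × 2 = 5 + 6 = 11.
Redesigned: 4 × 1 + 1 × 2 = 4 + 2 = 6.
Reduction = 11 − 6 = 5.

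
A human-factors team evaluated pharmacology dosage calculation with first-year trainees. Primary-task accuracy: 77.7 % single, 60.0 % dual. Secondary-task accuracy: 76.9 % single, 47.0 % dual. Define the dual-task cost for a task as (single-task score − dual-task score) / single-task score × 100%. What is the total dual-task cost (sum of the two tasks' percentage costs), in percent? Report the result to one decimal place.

Primary cost = (77.7 − 60.0) / 77.7 × 100% = 22.7799%.
Secondary cost = (76.9 − 47.0) / 76.9 × 100% = 38.8817%.
Total = 22.7799% + 38.8817% = 61.6616% ≈ 61.7%.

61.7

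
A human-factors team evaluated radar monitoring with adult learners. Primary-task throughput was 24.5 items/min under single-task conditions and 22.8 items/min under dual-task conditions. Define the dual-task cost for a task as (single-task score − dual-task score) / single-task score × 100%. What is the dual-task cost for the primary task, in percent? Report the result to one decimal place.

Cost = (24.5 − 22.8) / 24.5 × 100%
     = 1.7000 / 24.5 × 100% = 6.9388%.
≈ 6.9%.

6.9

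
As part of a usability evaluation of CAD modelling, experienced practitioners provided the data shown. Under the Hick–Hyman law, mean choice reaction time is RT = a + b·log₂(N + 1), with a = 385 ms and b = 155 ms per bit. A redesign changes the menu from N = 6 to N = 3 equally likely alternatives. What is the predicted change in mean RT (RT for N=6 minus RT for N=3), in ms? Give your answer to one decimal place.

RT(6) = 385 + 155·log₂(7) = 385 + 155·2.8074 = 820.1470 ms.
RT(3) = 385 + 155·log₂(4) = 385 + 155·2.0000 = 695.0000 ms.
Difference = 820.1470 − 695.0000 = 125.1470 ≈ 125.1 ms.

125.1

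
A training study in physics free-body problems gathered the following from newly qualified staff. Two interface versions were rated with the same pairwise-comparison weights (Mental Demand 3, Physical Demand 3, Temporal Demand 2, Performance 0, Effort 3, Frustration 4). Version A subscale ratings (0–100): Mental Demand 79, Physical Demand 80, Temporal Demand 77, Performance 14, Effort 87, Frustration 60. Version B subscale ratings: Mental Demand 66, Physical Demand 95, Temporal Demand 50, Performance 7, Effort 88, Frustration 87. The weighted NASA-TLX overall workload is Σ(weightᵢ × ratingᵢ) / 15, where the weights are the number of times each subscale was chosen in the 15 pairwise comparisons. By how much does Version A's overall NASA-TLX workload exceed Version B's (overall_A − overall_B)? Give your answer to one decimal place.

Version A weighted sum = 3·79 + 3·80 + 2·77 + 0·14 + 3·87 + 4·60 = 237 + 240 + 154 + 0 + 261 + 240 = 1132; overall_A = 1132/15 = 75.4667.
Version B weighted sum = 3·66 + 3·95 + 2·50 + 0·7 + 3·88 + 4·87 = 198 + 285 + 100 + 0 + 264 + 348 = 1195; overall_B = 1195/15 = 79.6667.
Difference = 75.4667 − 79.6667 = -4.2000 ≈ -4.2.

-4.2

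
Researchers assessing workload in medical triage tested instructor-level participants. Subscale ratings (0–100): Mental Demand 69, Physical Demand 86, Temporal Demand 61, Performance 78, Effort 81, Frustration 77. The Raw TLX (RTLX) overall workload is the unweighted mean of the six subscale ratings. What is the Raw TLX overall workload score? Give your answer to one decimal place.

Sum of ratings = 69 + 86 + 61 + 78 + 81 + 77 = 452.
RTLX = 452 / 6 = 75.3333 ≈ 75.3.

75.3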